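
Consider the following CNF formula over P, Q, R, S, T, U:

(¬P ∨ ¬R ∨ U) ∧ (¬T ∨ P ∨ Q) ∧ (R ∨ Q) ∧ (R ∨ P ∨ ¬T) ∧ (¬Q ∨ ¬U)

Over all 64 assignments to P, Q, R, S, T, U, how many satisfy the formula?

Split on P, then Q.
  P=1, Q=1: remaining (R,S,T,U) ∈ {(0,0,0,0); (0,0,1,0); (0,1,0,0); (0,1,1,0)} — 4.
  P=1, Q=0: remaining (R,S,T,U) ∈ {(1,0,0,1); (1,0,1,1); (1,1,0,1); (1,1,1,1)} — 4.
  P=0, Q=1: S free; 3 ways for (R,T,U) × 2^1 = 6.
  P=0, Q=0: remaining (R,S,T,U) ∈ {(1,0,0,0); (1,0,0,1); (1,1,0,0); (1,1,0,1)} — 4.
Total: 4 + 4 + 6 + 4 = 18.

18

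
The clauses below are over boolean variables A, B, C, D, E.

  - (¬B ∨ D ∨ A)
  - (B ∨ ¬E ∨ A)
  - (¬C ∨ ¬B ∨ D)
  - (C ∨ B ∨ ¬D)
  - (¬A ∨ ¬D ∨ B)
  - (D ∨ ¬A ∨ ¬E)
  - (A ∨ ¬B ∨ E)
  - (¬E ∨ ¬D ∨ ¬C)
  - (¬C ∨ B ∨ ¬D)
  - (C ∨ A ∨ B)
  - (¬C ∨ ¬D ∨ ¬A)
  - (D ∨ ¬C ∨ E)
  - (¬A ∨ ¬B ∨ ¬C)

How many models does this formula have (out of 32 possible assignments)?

The models are:
  A=F B=T C=F D=T E=T
  A=T B=F C=F D=F E=F
  A=T B=T C=F D=F E=F
  A=T B=T C=F D=T E=F
  A=T B=T C=F D=T E=T
That's 5 in total.

5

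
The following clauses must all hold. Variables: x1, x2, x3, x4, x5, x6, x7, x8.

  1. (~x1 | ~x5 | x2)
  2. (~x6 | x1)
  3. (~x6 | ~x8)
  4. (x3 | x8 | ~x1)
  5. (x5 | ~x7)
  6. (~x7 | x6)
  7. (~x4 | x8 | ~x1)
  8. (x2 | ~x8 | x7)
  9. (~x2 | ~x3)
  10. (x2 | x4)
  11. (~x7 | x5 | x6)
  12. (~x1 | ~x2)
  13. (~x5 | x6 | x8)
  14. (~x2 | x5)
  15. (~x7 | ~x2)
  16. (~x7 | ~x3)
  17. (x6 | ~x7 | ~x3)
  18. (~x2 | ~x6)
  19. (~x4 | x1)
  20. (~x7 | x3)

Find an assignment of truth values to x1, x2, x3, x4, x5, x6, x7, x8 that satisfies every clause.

x1=0, x2=1, x3=0, x4=0, x5=1, x6=0, x7=0, x8=1

Try x1 = False.
  then x6 is forced to False.
  then x7 is forced to False.
  then x4 is forced to False.
  then x2 is forced to True.
  then x3 is forced to False.
  then x5 is forced to True.
  then x8 is forced to True.
Check each clause:
  1. (~x1 | x2 | ~x5) — x2 is true.
  2. (x1 | ~x6) — ~x6 is true.
  3. (~x8 | ~x6) — ~x6 is true.
  4. (x3 | x8 | ~x1) — x8 is true.
  5. (x5 | ~x7) — ~x7 is true.
  6. (x6 | ~x7) — ~x7 is true.
  7. (x8 | ~x1 | ~x4) — x8 is true.
  8. (x2 | ~x8 | x7) — x2 is true.
  9. (~x3 | ~x2) — ~x3 is true.
  10. (x2 | x4) — x2 is true.
  11. (x6 | x5 | ~x7) — ~x7 is true.
  12. (~x2 | ~x1) — ~x1 is true.
  13. (x8 | ~x5 | x6) — x8 is true.
  14. (x5 | ~x2) — x5 is true.
  15. (~x2 | ~x7) — ~x7 is true.
  16. (~x3 | ~x7) — ~x7 is true.
  17. (~x7 | ~x3 | x6) — ~x7 is true.
  18. (~x2 | ~x6) — ~x6 is true.
  19. (x1 | ~x4) — ~x4 is true.
  20. (x3 | ~x7) — ~x7 is true.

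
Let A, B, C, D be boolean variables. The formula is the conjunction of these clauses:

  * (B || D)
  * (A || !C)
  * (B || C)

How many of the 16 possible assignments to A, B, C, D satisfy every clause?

7

Split on B, then C.
  B=T, C=T: remaining (A,D) ∈ {(T,F); (T,T)} — 2.
  B=T, C=F: remaining (A,D) ∈ {(F,F); (F,T); (T,F); (T,T)} — 4.
  B=F, C=T: remaining (A,D) ∈ {(T,T)} — 1.
  B=F, C=F: a clause becomes empty — 0.
Total: 2 + 4 + 1 + 0 = 7.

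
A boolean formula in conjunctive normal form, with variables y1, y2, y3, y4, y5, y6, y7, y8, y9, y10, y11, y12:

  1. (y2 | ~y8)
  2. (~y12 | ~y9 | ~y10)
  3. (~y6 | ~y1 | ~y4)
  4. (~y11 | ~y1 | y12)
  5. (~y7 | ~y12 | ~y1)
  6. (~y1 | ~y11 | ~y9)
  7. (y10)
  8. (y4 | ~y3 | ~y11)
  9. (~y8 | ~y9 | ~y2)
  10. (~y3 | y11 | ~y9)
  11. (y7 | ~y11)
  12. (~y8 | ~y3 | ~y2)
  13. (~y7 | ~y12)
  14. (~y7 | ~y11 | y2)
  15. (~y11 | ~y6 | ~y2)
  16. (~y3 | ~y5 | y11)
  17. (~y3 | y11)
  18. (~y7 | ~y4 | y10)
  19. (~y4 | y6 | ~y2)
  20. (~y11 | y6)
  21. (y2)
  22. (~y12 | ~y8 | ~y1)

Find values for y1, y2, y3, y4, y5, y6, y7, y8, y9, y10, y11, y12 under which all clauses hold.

(y10) is a unit clause, so y10 = True.
(y2) is a unit clause, so y2 = True.
Pure literal: y1 appears only negated; assign y1 = False.
y3 occurs only negated in the remaining clauses — set y3 = False.
Branch on y4: take y4 = False.
For the remaining variables, y5 = False, y6 = False, y7 = True, y8 = True, y9 = False, y11 = False, y12 = False works.

y1 = False, y2 = True, y3 = False, y4 = False, y5 = False, y6 = False, y7 = True, y8 = True, y9 = False, y10 = True, y11 = False, y12 = False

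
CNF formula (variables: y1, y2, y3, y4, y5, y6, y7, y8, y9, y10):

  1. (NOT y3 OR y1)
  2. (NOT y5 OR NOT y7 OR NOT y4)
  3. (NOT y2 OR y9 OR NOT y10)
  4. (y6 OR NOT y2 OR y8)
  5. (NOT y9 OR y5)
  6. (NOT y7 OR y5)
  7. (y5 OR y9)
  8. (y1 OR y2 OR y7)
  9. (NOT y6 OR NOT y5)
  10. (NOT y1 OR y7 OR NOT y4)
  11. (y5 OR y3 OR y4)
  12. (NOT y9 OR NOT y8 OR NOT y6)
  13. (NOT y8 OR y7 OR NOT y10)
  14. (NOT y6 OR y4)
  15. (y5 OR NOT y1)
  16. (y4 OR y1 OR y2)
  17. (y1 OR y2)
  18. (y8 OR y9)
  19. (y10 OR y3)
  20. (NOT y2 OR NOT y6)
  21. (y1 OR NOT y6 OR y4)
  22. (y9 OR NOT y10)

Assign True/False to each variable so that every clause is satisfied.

Try y1 = True.
  then y5 is forced to True.
  then y6 is forced to False.
For the remaining variables, y2 = True, y3 = True, y4 = False, y7 = True, y8 = True, y9 = True, y10 = False works.
Every clause has at least one true literal under this assignment.
Check each clause:
  1. (NOT y3 OR y1) — y1 is true.
  2. (NOT y7 OR NOT y4 OR NOT y5) — NOT y4 is true.
  3. (y9 OR NOT y10 OR NOT y2) — y9 is true.
  4. (y6 OR NOT y2 OR y8) — y8 is true.
  5. (y5 OR NOT y9) — y5 is true.
  6. (y5 OR NOT y7) — y5 is true.
  7. (y5 OR y9) — y9 is true.
  8. (y1 OR y2 OR y7) — y1 is true.
  9. (NOT y6 OR NOT y5) — NOT y6 is true.
  10. (NOT y4 OR y7 OR NOT y1) — NOT y4 is true.
  11. (y3 OR y4 OR y5) — y3 is true.
  12. (NOT y9 OR NOT y8 OR NOT y6) — NOT y6 is true.
  13. (NOT y8 OR NOT y10 OR y7) — NOT y10 is true.
  14. (NOT y6 OR y4) — NOT y6 is true.
  15. (y5 OR NOT y1) — y5 is true.
  16. (y1 OR y2 OR y4) — y1 is true.
  17. (y1 OR y2) — y1 is true.
  18. (y8 OR y9) — y8 is true.
  19. (y10 OR y3) — y3 is true.
  20. (NOT y6 OR NOT y2) — NOT y6 is true.
  21. (y4 OR NOT y6 OR y1) — y1 is true.
  22. (NOT y10 OR y9) — y9 is true.

y1=T, y2=T, y3=T, y4=F, y5=T, y6=F, y7=T, y8=T, y9=T, y10=F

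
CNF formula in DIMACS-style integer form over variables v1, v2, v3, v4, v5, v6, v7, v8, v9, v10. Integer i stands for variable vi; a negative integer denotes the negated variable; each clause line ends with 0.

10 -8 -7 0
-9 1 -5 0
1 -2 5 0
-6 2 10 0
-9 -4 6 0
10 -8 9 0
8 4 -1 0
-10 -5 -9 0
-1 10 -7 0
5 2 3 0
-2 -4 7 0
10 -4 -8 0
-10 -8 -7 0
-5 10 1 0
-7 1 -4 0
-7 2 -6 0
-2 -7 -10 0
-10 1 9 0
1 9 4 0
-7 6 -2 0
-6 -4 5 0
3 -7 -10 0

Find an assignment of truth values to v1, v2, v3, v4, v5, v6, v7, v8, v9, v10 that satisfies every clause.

v1=T, v2=F, v3=F, v4=F, v5=T, v6=F, v7=F, v8=T, v9=T, v10=F

Check each clause:
  1. (!v8 || !v7 || v10) — !v7 is true.
  2. (v1 || !v9 || !v5) — v1 is true.
  3. (!v2 || v1 || v5) — v1 is true.
  4. (!v6 || v10 || v2) — !v6 is true.
  5. (v6 || !v9 || !v4) — !v4 is true.
  6. (!v8 || v9 || v10) — v9 is true.
  7. (v4 || !v1 || v8) — v8 is true.
  8. (!v5 || !v10 || !v9) — !v10 is true.
  9. (!v1 || v10 || !v7) — !v7 is true.
  10. (v2 || v5 || v3) — v5 is true.
  11. (v7 || !v4 || !v2) — !v4 is true.
  12. (!v8 || !v4 || v10) — !v4 is true.
  13. (!v7 || !v8 || !v10) — !v7 is true.
  14. (v10 || !v5 || v1) — v1 is true.
  15. (v1 || !v7 || !v4) — v1 is true.
  16. (v2 || !v7 || !v6) — !v7 is true.
  17. (!v7 || !v10 || !v2) — !v7 is true.
  18. (v9 || v1 || !v10) — v1 is true.
  19. (v9 || v1 || v4) — v9 is true.
  20. (!v7 || v6 || !v2) — !v7 is true.
  21. (!v6 || !v4 || v5) — !v6 is true.
  22. (!v10 || !v7 || v3) — !v7 is true.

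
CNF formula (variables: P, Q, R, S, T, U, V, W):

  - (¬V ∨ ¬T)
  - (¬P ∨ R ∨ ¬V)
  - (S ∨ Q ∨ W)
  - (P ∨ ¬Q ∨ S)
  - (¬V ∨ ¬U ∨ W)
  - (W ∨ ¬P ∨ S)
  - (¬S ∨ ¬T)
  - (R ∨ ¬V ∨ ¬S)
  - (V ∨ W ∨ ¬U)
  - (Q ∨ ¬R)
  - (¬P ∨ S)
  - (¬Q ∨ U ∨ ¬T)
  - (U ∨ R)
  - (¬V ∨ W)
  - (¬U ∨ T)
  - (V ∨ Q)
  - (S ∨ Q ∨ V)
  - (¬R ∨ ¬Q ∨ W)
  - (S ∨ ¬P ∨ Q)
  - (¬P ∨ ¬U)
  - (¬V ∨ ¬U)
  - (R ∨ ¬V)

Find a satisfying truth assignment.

P=F, Q=T, R=T, S=T, T=F, U=F, V=F, W=T

Pure literal: W appears only positively; assign W = True.
Branch on P: take P = False.
Set Q = True and propagate.
  then S is forced to True.
  then T is forced to False.
  then U is forced to False.
  then R is forced to True.
V is now unconstrained; take V = False.
Every clause has at least one true literal under this assignment.
Check each clause:
  1. (¬T ∨ ¬V) — ¬V is true.
  2. (¬V ∨ R ∨ ¬P) — ¬V is true.
  3. (S ∨ W ∨ Q) — W is true.
  4. (¬Q ∨ S ∨ P) — S is true.
  5. (¬U ∨ ¬V ∨ W) — W is true.
  6. (W ∨ ¬P ∨ S) — W is true.
  7. (¬T ∨ ¬S) — ¬T is true.
  8. (¬S ∨ ¬V ∨ R) — ¬V is true.
  9. (W ∨ V ∨ ¬U) — W is true.
  10. (Q ∨ ¬R) — Q is true.
  11. (¬P ∨ S) — S is true.
  12. (¬Q ∨ ¬T ∨ U) — ¬T is true.
  13. (R ∨ U) — R is true.
  14. (¬V ∨ W) — W is true.
  15. (T ∨ ¬U) — ¬U is true.
  16. (V ∨ Q) — Q is true.
  17. (S ∨ V ∨ Q) — Q is true.
  18. (W ∨ ¬R ∨ ¬Q) — W is true.
  19. (Q ∨ ¬P ∨ S) — Q is true.
  20. (¬P ∨ ¬U) — ¬U is true.
  21. (¬V ∨ ¬U) — ¬V is true.
  22. (R ∨ ¬V) — ¬V is true.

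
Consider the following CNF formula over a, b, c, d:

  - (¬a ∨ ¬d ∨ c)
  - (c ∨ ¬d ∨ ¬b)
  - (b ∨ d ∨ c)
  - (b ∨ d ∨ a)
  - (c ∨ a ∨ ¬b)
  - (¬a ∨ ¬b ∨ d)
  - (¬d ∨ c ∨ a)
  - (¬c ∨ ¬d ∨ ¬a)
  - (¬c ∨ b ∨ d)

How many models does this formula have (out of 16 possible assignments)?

3

The models are:
  a=F b=F c=T d=T
  a=F b=T c=T d=F
  a=F b=T c=T d=T
That's 3 in total.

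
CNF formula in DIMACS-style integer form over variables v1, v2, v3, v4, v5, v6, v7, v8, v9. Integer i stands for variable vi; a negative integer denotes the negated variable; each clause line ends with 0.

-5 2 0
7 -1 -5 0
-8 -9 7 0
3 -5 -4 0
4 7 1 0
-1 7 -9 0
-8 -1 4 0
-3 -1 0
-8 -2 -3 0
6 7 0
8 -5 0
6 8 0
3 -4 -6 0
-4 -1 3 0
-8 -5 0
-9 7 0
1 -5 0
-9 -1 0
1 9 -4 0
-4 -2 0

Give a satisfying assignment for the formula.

v1=False, v2=False, v3=False, v4=False, v5=False, v6=True, v7=True, v8=True, v9=False

Pure literal: v5 appears only negated; assign v5 = False.
v7 occurs only positively in the remaining clauses — set v7 = True.
Set v1 = False and propagate.
The remaining clauses are satisfied by v2 = False, v3 = False, v4 = False, v6 = True, v8 = True, v9 = False.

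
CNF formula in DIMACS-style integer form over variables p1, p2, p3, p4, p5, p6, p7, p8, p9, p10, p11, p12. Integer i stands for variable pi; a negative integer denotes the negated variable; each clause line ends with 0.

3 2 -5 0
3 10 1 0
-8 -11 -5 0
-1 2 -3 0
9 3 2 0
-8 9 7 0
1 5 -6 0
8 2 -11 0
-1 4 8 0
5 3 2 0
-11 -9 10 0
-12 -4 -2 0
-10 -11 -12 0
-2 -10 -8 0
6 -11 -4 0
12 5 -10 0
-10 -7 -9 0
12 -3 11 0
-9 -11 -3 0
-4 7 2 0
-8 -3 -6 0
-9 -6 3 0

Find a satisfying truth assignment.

p1 = 0  p2 = 1  p3 = 1  p4 = 0  p5 = 1  p6 = 0  p7 = 0  p8 = 0  p9 = 1  p10 = 0  p11 = 0  p12 = 1

Check each clause:
  1. (p3 || p2 || !p5) — p2 is true.
  2. (p10 || p3 || p1) — p3 is true.
  3. (!p5 || !p11 || !p8) — !p8 is true.
  4. (p2 || !p1 || !p3) — p2 is true.
  5. (p3 || p9 || p2) — p9 is true.
  6. (!p8 || p7 || p9) — !p8 is true.
  7. (!p6 || p5 || p1) — !p6 is true.
  8. (p8 || !p11 || p2) — p2 is true.
  9. (!p1 || p8 || p4) — !p1 is true.
  10. (p3 || p5 || p2) — p2 is true.
  11. (!p11 || p10 || !p9) — !p11 is true.
  12. (!p12 || !p4 || !p2) — !p4 is true.
  13. (!p11 || !p10 || !p12) — !p11 is true.
  14. (!p8 || !p10 || !p2) — !p8 is true.
  15. (p6 || !p11 || !p4) — !p4 is true.
  16. (p5 || p12 || !p10) — p12 is true.
  17. (!p9 || !p10 || !p7) — !p7 is true.
  18. (p11 || p12 || !p3) — p12 is true.
  19. (!p3 || !p11 || !p9) — !p11 is true.
  20. (!p4 || p7 || p2) — p2 is true.
  21. (!p8 || !p3 || !p6) — !p8 is true.
  22. (!p9 || p3 || !p6) — !p6 is true.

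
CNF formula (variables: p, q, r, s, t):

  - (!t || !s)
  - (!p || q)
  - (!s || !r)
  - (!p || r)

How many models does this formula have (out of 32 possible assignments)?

Split on p, then r.
  p=1, r=1: remaining (q,s,t) ∈ {(1,0,0); (1,0,1)} — 2.
  p=1, r=0: a clause becomes empty — 0.
  p=0, r=1: remaining (q,s,t) ∈ {(0,0,0); (0,0,1); (1,0,0); (1,0,1)} — 4.
  p=0, r=0: q free; 3 ways for (s,t) × 2^1 = 6.
Total: 2 + 0 + 4 + 6 = 12.

12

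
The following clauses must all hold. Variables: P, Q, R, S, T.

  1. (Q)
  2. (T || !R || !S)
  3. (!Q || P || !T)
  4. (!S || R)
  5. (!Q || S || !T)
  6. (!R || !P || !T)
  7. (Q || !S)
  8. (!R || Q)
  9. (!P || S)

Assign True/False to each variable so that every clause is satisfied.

P = False, Q = True, R = True, S = False, T = False

Check each clause:
  1. (Q) — Q is true.
  2. (!R || !S || T) — !S is true.
  3. (!Q || !T || P) — !T is true.
  4. (!S || R) — R is true.
  5. (S || !T || !Q) — !T is true.
  6. (!T || !R || !P) — !T is true.
  7. (!S || Q) — Q is true.
  8. (!R || Q) — Q is true.
  9. (S || !P) — !P is true.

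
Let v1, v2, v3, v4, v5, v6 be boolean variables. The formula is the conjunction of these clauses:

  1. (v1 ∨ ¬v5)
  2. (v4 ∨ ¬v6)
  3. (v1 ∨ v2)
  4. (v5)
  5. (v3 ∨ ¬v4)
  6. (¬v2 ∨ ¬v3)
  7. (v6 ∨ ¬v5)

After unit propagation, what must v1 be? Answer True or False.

True

(v5) stands alone — v5 = True.
(¬v5 ∨ v1) with v5 = True leaves only v1, so v1 = True.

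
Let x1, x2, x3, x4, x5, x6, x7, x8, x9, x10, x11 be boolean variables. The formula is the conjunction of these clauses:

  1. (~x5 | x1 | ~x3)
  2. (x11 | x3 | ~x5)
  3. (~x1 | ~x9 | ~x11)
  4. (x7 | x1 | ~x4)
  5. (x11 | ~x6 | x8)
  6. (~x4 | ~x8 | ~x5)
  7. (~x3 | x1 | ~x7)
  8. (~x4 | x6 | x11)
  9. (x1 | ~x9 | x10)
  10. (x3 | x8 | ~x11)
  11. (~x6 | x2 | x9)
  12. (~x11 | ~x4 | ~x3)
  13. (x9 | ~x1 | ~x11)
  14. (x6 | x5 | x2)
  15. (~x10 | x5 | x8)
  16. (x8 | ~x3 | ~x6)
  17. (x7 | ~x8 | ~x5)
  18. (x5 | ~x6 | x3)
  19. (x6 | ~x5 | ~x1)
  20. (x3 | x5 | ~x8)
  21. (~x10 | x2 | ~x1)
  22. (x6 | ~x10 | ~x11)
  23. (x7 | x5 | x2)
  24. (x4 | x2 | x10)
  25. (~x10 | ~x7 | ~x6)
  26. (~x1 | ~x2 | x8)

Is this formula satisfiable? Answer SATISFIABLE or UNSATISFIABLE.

Try x1 = False.
The remaining clauses are satisfied by x2 = True, x3 = True, x4 = False, x5 = False, x6 = True, x7 = False, x8 = True, x9 = False, x10 = True, x11 = False.
Every clause has at least one true literal under this assignment.
So x1=F, x2=T, x3=T, x4=F, x5=F, x6=T, x7=F, x8=T, x9=F, x10=T, x11=F is a satisfying assignment.

SATISFIABLE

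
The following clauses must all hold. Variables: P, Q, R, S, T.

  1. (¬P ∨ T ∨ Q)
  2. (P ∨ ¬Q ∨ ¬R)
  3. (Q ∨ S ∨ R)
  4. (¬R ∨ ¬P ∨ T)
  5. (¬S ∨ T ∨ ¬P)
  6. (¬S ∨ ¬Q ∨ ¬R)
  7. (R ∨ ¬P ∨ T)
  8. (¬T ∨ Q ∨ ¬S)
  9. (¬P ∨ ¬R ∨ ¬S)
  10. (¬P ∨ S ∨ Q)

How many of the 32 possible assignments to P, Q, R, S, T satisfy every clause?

Case analysis on P and Q:
  P=1, Q=1: remaining (R,S,T) ∈ {(0,0,1); (0,1,1); (1,0,1)} — 3.
  P=1, Q=0: a clause becomes empty — 0.
  P=0, Q=1: remaining (R,S,T) ∈ {(0,0,0); (0,0,1); (0,1,0); (0,1,1)} — 4.
  P=0, Q=0: remaining (R,S,T) ∈ {(0,1,0); (1,0,0); (1,0,1); (1,1,0)} — 4.
Total: 3 + 0 + 4 + 4 = 11.

11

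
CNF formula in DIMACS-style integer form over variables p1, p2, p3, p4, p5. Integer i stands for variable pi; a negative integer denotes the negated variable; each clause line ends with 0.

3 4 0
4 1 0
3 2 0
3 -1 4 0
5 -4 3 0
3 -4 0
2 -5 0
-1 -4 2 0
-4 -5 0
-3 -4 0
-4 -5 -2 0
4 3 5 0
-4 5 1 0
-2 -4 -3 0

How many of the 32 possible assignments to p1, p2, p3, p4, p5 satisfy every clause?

The models are:
  p1=1 p2=0 p3=1 p4=0 p5=0
  p1=1 p2=1 p3=1 p4=0 p5=0
  p1=1 p2=1 p3=1 p4=0 p5=1
Count: 3.

3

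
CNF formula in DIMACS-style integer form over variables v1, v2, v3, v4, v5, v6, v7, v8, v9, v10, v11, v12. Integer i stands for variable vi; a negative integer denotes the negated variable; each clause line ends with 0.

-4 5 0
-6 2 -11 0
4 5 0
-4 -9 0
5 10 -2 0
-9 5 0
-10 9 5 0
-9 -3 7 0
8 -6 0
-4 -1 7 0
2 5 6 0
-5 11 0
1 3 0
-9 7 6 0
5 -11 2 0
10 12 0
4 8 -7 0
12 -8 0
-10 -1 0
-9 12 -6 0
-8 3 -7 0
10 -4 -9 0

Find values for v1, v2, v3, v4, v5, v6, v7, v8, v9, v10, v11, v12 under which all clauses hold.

v1=True, v2=True, v3=True, v4=False, v5=True, v6=False, v7=True, v8=True, v9=False, v10=False, v11=True, v12=True

v12 occurs only positively in the remaining clauses — set v12 = True.
Try v1 = True.
  then v10 is forced to False.
For the remaining variables, v2 = True, v3 = True, v4 = False, v5 = True, v6 = False, v7 = True, v8 = True, v9 = False, v11 = True works.
Check each clause:
  1. (¬v4 ∨ v5) — ¬v4 is true.
  2. (¬v11 ∨ ¬v6 ∨ v2) — ¬v6 is true.
  3. (v4 ∨ v5) — v5 is true.
  4. (¬v9 ∨ ¬v4) — ¬v4 is true.
  5. (v5 ∨ ¬v2 ∨ v10) — v5 is true.
  6. (v5 ∨ ¬v9) — v5 is true.
  7. (v9 ∨ v5 ∨ ¬v10) — v5 is true.
  8. (v7 ∨ ¬v3 ∨ ¬v9) — v7 is true.
  9. (¬v6 ∨ v8) — v8 is true.
  10. (¬v1 ∨ v7 ∨ ¬v4) — ¬v4 is true.
  11. (v5 ∨ v6 ∨ v2) — v2 is true.
  12. (¬v5 ∨ v11) — v11 is true.
  13. (v3 ∨ v1) — v1 is true.
  14. (v6 ∨ v7 ∨ ¬v9) — ¬v9 is true.
  15. (¬v11 ∨ v2 ∨ v5) — v5 is true.
  16. (v10 ∨ v12) — v12 is true.
  17. (v8 ∨ ¬v7 ∨ v4) — v8 is true.
  18. (¬v8 ∨ v12) — v12 is true.
  19. (¬v10 ∨ ¬v1) — ¬v10 is true.
  20. (v12 ∨ ¬v9 ∨ ¬v6) — ¬v6 is true.
  21. (¬v7 ∨ ¬v8 ∨ v3) — v3 is true.
  22. (¬v4 ∨ v10 ∨ ¬v9) — ¬v4 is true.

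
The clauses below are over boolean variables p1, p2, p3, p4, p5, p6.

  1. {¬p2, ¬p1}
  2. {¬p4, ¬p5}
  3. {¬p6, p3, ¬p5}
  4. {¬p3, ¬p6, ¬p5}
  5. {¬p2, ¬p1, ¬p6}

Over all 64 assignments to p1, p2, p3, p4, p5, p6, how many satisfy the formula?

30

Case analysis on p5 and p6:
  p5=1, p6=1: a clause becomes empty — 0.
  p5=1, p6=0: p3 free; 3 ways for (p1,p2,p4) × 2^1 = 6.
  p5=0, p6=1: p3, p4 free; 3 ways for (p1,p2) × 2^2 = 12.
  p5=0, p6=0: p3, p4 free; 3 ways for (p1,p2) × 2^2 = 12.
Total: 0 + 6 + 12 + 12 = 30.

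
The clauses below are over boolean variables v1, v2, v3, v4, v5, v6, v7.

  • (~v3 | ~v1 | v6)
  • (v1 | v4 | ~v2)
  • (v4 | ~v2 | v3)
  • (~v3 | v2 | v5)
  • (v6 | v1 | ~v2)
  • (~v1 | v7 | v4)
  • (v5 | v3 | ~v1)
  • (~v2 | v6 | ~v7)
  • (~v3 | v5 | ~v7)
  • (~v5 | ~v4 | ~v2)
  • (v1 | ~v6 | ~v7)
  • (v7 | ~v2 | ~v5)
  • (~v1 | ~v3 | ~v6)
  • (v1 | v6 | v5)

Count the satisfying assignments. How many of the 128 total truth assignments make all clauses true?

Case analysis on v1 and v2:
  v1=1, v2=1: no assignment works — 0.
  v1=1, v2=0: v6 free; 3 ways for (v3,v4,v5,v7) × 2^1 = 6.
  v1=0, v2=1: remaining (v3,v4,v5,v6,v7) ∈ {(0,1,0,1,0); (1,1,0,1,0)} — 2.
  v1=0, v2=0: v4 free; 7 ways for (v3,v5,v6,v7) × 2^1 = 14.
Total: 0 + 6 + 2 + 14 = 22.

22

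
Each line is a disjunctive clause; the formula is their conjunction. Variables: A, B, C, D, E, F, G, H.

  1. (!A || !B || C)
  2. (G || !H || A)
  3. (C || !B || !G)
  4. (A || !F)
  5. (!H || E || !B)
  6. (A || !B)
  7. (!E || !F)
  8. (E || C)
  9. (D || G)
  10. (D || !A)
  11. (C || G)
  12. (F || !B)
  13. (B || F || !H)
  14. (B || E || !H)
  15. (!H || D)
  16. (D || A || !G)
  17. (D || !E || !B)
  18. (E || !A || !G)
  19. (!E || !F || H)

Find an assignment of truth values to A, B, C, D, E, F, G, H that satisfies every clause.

A=False, B=False, C=True, D=True, E=True, F=False, G=False, H=False

Check each clause:
  1. (!B || !A || C) — C is true.
  2. (A || !H || G) — !H is true.
  3. (!G || C || !B) — !G is true.
  4. (A || !F) — !F is true.
  5. (E || !H || !B) — !H is true.
  6. (!B || A) — !B is true.
  7. (!E || !F) — !F is true.
  8. (C || E) — C is true.
  9. (D || G) — D is true.
  10. (!A || D) — D is true.
  11. (G || C) — C is true.
  12. (F || !B) — !B is true.
  13. (F || !H || B) — !H is true.
  14. (!H || B || E) — !H is true.
  15. (!H || D) — !H is true.
  16. (A || !G || D) — D is true.
  17. (!B || !E || D) — D is true.
  18. (!G || !A || E) — !G is true.
  19. (!E || !F || H) — !F is true.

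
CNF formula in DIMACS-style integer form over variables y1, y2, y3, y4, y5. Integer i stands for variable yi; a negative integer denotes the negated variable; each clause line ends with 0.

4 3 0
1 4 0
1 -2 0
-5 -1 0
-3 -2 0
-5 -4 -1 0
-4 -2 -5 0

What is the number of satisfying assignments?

Split on y1, then y4.
  y1=1, y4=1: remaining (y2,y3,y5) ∈ {(0,0,0); (0,1,0); (1,0,0)} — 3.
  y1=1, y4=0: remaining (y2,y3,y5) ∈ {(0,1,0)} — 1.
  y1=0, y4=1: remaining (y2,y3,y5) ∈ {(0,0,0); (0,0,1); (0,1,0); (0,1,1)} — 4.
  y1=0, y4=0: a clause becomes empty — 0.
Total: 3 + 1 + 4 + 0 = 8.

8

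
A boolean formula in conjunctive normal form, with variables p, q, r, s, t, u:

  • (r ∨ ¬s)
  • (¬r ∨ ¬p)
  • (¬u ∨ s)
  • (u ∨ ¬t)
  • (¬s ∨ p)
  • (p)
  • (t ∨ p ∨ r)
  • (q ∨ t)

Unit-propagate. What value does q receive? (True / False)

True

(p) is a unit clause: p = True.
(¬r ∨ ¬p) with p = True leaves only ¬r, so r = False.
From (r ∨ ¬s) and r = False: s = False.
(s ∨ ¬u): since s = False, the clause reduces to (¬u). u = False.
(u ∨ ¬t) with u = False leaves only ¬t, so t = False.
In (q ∨ t), t is now false; q must hold, so q = True.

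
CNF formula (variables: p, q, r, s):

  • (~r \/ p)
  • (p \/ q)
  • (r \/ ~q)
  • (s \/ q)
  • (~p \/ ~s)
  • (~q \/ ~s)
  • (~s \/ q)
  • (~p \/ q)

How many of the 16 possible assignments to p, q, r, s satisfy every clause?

The models are:
  p=1 q=1 r=1 s=0
That's 1 in total.

1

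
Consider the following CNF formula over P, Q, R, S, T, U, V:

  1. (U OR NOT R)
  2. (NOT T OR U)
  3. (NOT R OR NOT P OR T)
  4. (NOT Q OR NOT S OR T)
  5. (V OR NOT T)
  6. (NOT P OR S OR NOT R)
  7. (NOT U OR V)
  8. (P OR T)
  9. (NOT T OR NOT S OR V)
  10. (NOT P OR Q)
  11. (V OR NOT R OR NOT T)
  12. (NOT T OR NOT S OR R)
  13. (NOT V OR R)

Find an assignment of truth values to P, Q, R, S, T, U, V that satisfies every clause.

Try P = True.
  then Q is forced to True.
Set R = True and propagate.
  then U is forced to True.
  then T is forced to True.
  then V is forced to True.
  then S is forced to True.

P = True, Q = True, R = True, S = True, T = True, U = True, V = True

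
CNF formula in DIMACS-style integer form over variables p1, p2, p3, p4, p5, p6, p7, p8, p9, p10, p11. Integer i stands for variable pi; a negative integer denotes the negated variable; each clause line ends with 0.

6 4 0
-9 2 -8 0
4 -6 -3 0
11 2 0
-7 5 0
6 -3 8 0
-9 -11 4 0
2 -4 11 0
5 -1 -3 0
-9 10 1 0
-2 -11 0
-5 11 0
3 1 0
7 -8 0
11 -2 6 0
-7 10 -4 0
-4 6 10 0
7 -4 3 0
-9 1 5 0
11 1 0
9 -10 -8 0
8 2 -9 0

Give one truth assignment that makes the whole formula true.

p1=True, p2=False, p3=False, p4=False, p5=False, p6=True, p7=False, p8=False, p9=False, p10=False, p11=True

Check each clause:
  1. (p4 || p6) — p6 is true.
  2. (!p8 || !p9 || p2) — !p8 is true.
  3. (!p6 || p4 || !p3) — !p3 is true.
  4. (p2 || p11) — p11 is true.
  5. (!p7 || p5) — !p7 is true.
  6. (!p3 || p6 || p8) — !p3 is true.
  7. (!p9 || !p11 || p4) — !p9 is true.
  8. (!p4 || p11 || p2) — p11 is true.
  9. (p5 || !p3 || !p1) — !p3 is true.
  10. (p1 || p10 || !p9) — p1 is true.
  11. (!p2 || !p11) — !p2 is true.
  12. (!p5 || p11) — p11 is true.
  13. (p1 || p3) — p1 is true.
  14. (p7 || !p8) — !p8 is true.
  15. (!p2 || p11 || p6) — p11 is true.
  16. (p10 || !p4 || !p7) — !p7 is true.
  17. (p6 || p10 || !p4) — !p4 is true.
  18. (!p4 || p3 || p7) — !p4 is true.
  19. (!p9 || p1 || p5) — p1 is true.
  20. (p1 || p11) — p1 is true.
  21. (!p8 || p9 || !p10) — !p8 is true.
  22. (p8 || p2 || !p9) — !p9 is true.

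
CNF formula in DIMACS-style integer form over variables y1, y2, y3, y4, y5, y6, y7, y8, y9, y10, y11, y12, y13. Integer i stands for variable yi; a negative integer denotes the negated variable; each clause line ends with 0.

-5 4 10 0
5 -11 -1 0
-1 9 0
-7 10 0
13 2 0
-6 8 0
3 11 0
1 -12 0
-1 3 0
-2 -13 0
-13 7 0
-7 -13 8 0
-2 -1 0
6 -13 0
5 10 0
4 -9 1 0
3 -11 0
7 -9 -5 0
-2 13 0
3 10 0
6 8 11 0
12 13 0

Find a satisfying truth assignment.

Pure literal: y3 appears only positively; assign y3 = True.
Pure literal: y4 appears only positively; assign y4 = True.
Branch on y1: take y1 = False.
  then y12 is forced to False.
  then y13 is forced to True.
  then y2 is forced to False.
  then y7 is forced to True.
  then y10 is forced to True.
  then y8 is forced to True.
  then y6 is forced to True.
y5, y9, y11 are now unconstrained; take y5 = True, y9 = False, y11 = True.

y1=F, y2=F, y3=T, y4=T, y5=T, y6=T, y7=T, y8=T, y9=F, y10=T, y11=T, y12=F, y13=T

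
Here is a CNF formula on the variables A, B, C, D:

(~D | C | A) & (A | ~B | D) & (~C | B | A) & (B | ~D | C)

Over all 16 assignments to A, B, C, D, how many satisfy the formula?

9

Case analysis on A and B:
  A=T, B=T: remaining (C,D) ∈ {(F,F); (F,T); (T,F); (T,T)} — 4.
  A=T, B=F: remaining (C,D) ∈ {(F,F); (T,F); (T,T)} — 3.
  A=F, B=T: remaining (C,D) ∈ {(T,T)} — 1.
  A=F, B=F: remaining (C,D) ∈ {(F,F)} — 1.
Total: 4 + 3 + 1 + 1 = 9.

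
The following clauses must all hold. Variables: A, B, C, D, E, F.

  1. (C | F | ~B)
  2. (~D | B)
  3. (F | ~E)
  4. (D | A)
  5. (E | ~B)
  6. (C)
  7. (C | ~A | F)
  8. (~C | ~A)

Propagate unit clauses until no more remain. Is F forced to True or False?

Unit clause (C) sets C = True.
In (~C | ~A), ~C is now false; ~A must hold, so A = False.
In (D | A), A is now false; D must hold, so D = True.
In (B | ~D), ~D is now false; B must hold, so B = True.
From (~B | E) and B = True: E = True.
In (F | ~E), ~E is now false; F must hold, so F = True.

True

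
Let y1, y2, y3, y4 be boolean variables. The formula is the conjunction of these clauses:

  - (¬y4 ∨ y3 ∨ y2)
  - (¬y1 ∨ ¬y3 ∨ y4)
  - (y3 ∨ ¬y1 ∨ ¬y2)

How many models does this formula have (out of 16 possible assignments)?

10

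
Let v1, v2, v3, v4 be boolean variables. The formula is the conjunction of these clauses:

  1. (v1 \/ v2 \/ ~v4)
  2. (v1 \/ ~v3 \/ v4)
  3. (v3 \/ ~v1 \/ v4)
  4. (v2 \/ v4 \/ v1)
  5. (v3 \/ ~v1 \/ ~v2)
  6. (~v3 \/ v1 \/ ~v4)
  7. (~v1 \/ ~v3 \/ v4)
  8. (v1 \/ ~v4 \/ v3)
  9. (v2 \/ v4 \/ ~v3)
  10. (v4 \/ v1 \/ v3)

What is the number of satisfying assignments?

3

Satisfying assignments:
  v1=1 v2=0 v3=0 v4=1
  v1=1 v2=0 v3=1 v4=1
  v1=1 v2=1 v3=1 v4=1
That's 3 in total.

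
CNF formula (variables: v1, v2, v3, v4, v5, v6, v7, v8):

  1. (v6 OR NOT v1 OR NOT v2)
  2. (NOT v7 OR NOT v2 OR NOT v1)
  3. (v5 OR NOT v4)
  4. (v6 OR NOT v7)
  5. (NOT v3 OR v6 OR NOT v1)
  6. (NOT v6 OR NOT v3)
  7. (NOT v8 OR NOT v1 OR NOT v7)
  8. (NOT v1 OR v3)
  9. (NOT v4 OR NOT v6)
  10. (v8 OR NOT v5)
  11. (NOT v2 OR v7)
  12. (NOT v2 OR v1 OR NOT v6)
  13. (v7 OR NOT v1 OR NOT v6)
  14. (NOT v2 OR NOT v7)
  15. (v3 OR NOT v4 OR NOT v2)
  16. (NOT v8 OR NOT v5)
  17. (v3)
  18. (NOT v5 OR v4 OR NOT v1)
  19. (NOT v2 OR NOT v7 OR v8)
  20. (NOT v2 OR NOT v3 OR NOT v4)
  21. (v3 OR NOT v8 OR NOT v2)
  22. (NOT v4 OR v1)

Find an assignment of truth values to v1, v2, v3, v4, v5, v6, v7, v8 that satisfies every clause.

The clause (v3) is unit: v3 must be True.
The clause (NOT v6) is unit: v6 must be False.
(NOT v7) is a unit clause, so v7 = False.
Unit propagation: (NOT v1) forces v1 = False.
The clause (NOT v2) is unit: v2 must be False.
Unit propagation: (NOT v4) forces v4 = False.
v5 occurs only negated in the remaining clauses — set v5 = False.
v8 is now unconstrained; take v8 = True.
Every clause has at least one true literal under this assignment.

v1 = 0  v2 = 0  v3 = 1  v4 = 0  v5 = 0  v6 = 0  v7 = 0  v8 = 1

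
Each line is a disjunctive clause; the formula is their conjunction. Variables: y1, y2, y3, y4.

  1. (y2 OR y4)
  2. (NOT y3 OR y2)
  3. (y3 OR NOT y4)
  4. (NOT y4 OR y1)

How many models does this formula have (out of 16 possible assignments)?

Satisfying assignments:
  y1=0 y2=1 y3=0 y4=0
  y1=0 y2=1 y3=1 y4=0
  y1=1 y2=1 y3=0 y4=0
  y1=1 y2=1 y3=1 y4=0
  y1=1 y2=1 y3=1 y4=1
Count: 5.

5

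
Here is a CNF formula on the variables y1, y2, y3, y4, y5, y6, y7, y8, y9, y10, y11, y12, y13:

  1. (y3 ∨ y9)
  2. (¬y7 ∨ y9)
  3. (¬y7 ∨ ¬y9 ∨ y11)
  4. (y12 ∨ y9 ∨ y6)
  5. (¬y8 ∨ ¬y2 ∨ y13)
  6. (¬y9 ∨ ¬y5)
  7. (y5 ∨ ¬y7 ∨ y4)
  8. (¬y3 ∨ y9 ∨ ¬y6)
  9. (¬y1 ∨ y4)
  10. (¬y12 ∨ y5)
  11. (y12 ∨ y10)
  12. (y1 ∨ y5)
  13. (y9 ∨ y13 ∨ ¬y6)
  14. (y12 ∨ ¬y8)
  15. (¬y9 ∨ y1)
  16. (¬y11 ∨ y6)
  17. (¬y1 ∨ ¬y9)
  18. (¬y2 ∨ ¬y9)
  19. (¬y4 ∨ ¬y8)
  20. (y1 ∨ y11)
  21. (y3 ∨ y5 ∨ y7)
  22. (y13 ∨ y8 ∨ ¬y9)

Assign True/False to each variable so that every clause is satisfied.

y2 occurs only negated in the remaining clauses — set y2 = False.
Branch on y1: take y1 = True.
  then y4 is forced to True.
  then y9 is forced to False.
  then y3 is forced to True.
  then y7 is forced to False.
  then y6 is forced to False.
  then y12 is forced to True.
  then y5 is forced to True.
  then y11 is forced to False.
  then y8 is forced to False.
y10, y13 are now unconstrained; take y10 = False, y13 = False.
Every clause has at least one true literal under this assignment.

y1=T, y2=F, y3=T, y4=T, y5=T, y6=F, y7=F, y8=F, y9=F, y10=F, y11=F, y12=T, y13=F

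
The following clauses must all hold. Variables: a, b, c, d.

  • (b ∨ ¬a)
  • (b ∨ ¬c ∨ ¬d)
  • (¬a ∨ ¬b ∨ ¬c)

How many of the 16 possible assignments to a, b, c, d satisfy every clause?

9

Split on b, then a.
  b=1, a=1: remaining (c,d) ∈ {(0,0); (0,1)} — 2.
  b=1, a=0: remaining (c,d) ∈ {(0,0); (0,1); (1,0); (1,1)} — 4.
  b=0, a=1: a clause becomes empty — 0.
  b=0, a=0: remaining (c,d) ∈ {(0,0); (0,1); (1,0)} — 3.
Total: 2 + 4 + 0 + 3 = 9.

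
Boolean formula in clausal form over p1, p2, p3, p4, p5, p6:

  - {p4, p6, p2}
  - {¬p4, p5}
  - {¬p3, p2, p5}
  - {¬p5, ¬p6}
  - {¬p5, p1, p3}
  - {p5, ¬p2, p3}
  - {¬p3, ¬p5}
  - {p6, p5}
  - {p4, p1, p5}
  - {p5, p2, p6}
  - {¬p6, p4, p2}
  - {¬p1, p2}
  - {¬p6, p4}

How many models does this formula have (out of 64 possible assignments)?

Satisfying assignments:
  p1=T p2=T p3=F p4=F p5=T p6=F
  p1=T p2=T p3=F p4=T p5=T p6=F
Count: 2.

2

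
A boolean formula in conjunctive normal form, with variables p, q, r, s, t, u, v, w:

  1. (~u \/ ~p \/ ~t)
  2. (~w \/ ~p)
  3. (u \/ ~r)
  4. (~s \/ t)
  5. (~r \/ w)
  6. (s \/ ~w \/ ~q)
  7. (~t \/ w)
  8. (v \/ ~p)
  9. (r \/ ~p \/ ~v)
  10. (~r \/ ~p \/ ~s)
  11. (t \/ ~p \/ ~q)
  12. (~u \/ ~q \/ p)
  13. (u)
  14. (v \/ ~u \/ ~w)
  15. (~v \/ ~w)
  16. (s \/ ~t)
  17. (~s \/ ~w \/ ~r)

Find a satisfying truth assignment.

p = False, q = False, r = False, s = False, t = False, u = True, v = False, w = False

Unit propagation: (u) forces u = True.
q occurs only negated in the remaining clauses — set q = False.
Try p = False.
Branch on r: take r = False.
Set s = False and propagate.
  then t is forced to False.
The remaining clauses are satisfied by v = False, w = False.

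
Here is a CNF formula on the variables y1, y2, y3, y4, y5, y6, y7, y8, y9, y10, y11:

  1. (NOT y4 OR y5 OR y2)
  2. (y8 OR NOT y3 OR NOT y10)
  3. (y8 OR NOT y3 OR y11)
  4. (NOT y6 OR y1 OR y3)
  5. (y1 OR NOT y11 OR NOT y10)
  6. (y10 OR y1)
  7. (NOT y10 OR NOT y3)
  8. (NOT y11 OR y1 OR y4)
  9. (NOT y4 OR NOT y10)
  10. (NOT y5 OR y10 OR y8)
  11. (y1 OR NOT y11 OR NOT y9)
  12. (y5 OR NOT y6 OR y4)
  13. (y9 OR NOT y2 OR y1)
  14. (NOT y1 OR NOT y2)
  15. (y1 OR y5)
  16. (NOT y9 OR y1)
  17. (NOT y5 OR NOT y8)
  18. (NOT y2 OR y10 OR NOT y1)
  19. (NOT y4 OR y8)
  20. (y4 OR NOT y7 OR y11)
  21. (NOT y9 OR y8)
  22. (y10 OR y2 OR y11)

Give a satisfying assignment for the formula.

Pure literal: y6 appears only negated; assign y6 = False.
Branch on y1: take y1 = True.
  then y2 is forced to False.
Try y3 = False.
Set y4 = False and propagate.
For the remaining variables, y5 = False, y7 = True, y8 = False, y9 = False, y10 = True, y11 = True works.
Every clause has at least one true literal under this assignment.
Check each clause:
  1. (y5 OR y2 OR NOT y4) — NOT y4 is true.
  2. (NOT y10 OR y8 OR NOT y3) — NOT y3 is true.
  3. (y8 OR NOT y3 OR y11) — y11 is true.
  4. (NOT y6 OR y1 OR y3) — y1 is true.
  5. (NOT y10 OR y1 OR NOT y11) — y1 is true.
  6. (y10 OR y1) — y1 is true.
  7. (NOT y3 OR NOT y10) — NOT y3 is true.
  8. (NOT y11 OR y4 OR y1) — y1 is true.
  9. (NOT y10 OR NOT y4) — NOT y4 is true.
  10. (y8 OR y10 OR NOT y5) — y10 is true.
  11. (y1 OR NOT y9 OR NOT y11) — y1 is true.
  12. (y4 OR y5 OR NOT y6) — NOT y6 is true.
  13. (NOT y2 OR y9 OR y1) — y1 is true.
  14. (NOT y1 OR NOT y2) — NOT y2 is true.
  15. (y1 OR y5) — y1 is true.
  16. (y1 OR NOT y9) — y1 is true.
  17. (NOT y5 OR NOT y8) — NOT y8 is true.
  18. (y10 OR NOT y1 OR NOT y2) — y10 is true.
  19. (y8 OR NOT y4) — NOT y4 is true.
  20. (y11 OR NOT y7 OR y4) — y11 is true.
  21. (NOT y9 OR y8) — NOT y9 is true.
  22. (y11 OR y10 OR y2) — y11 is true.

y1=True, y2=False, y3=False, y4=False, y5=False, y6=False, y7=True, y8=False, y9=False, y10=True, y11=True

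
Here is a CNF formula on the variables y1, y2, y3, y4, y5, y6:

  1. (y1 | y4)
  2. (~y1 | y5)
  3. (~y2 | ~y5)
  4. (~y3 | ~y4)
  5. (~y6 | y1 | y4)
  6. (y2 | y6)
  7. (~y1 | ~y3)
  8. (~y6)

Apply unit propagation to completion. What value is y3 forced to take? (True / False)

False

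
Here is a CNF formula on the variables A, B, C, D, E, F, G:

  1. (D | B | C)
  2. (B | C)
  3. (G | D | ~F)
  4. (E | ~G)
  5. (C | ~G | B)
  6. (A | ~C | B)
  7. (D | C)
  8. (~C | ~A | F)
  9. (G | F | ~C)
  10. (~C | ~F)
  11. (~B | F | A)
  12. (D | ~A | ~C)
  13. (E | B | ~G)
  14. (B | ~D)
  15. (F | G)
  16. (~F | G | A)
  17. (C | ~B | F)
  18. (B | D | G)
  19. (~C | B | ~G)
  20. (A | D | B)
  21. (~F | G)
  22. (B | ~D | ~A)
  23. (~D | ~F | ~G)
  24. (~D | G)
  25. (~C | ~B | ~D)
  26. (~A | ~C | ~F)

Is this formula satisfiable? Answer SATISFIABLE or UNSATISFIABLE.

UNSATISFIABLE

B = True:
  F = True:
    propagation gives C=False, D=True, G=True; an empty clause results — contradiction.
  F = False:
    propagation gives A=True, C=False; an empty clause results — contradiction.
B = False:
  propagation gives C=True, A=True, F=True; an empty clause results — contradiction.
Every branch closes, so no satisfying assignment exists.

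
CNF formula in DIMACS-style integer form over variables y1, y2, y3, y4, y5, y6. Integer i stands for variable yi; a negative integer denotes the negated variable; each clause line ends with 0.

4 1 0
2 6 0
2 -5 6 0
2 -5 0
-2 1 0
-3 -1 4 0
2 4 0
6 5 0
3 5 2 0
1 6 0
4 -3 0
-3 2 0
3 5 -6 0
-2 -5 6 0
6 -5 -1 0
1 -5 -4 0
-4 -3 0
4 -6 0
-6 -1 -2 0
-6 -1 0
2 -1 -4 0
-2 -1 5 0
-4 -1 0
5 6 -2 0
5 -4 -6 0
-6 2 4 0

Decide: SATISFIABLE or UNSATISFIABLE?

y2 = True:
  propagation gives y1=True, y6=False, y5=True; an empty clause results — contradiction.
y2 = False:
  propagation gives y6=True, y5=False, y4=True; an empty clause results — contradiction.
Every branch closes, so no satisfying assignment exists.

UNSATISFIABLE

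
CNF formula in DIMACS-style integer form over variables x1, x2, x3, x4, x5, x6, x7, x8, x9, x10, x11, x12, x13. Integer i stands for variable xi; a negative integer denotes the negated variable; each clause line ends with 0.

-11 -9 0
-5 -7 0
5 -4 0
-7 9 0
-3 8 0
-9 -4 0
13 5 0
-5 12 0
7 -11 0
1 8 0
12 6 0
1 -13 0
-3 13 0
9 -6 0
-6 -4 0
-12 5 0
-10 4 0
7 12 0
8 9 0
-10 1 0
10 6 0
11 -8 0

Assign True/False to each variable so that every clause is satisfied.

x1=T, x2=T, x3=F, x4=F, x5=T, x6=T, x7=F, x8=F, x9=T, x10=F, x11=F, x12=T, x13=F

Pure literal: x1 appears only positively; assign x1 = True.
x3 occurs only negated in the remaining clauses — set x3 = False.
Branch on x4: take x4 = False.
  then x10 is forced to False.
  then x6 is forced to True.
  then x9 is forced to True.
  then x11 is forced to False.
  then x8 is forced to False.
Branch on x5: take x5 = True.
  then x7 is forced to False.
  then x12 is forced to True.
x2, x13 are now unconstrained; take x2 = True, x13 = False.
Every clause has at least one true literal under this assignment.
Check each clause:
  1. (!x9 || !x11) — !x11 is true.
  2. (!x7 || !x5) — !x7 is true.
  3. (x5 || !x4) — !x4 is true.
  4. (!x7 || x9) — x9 is true.
  5. (x8 || !x3) — !x3 is true.
  6. (!x9 || !x4) — !x4 is true.
  7. (x5 || x13) — x5 is true.
  8. (!x5 || x12) — x12 is true.
  9. (x7 || !x11) — !x11 is true.
  10. (x1 || x8) — x1 is true.
  11. (x6 || x12) — x12 is true.
  12. (!x13 || x1) — x1 is true.
  13. (x13 || !x3) — !x3 is true.
  14. (!x6 || x9) — x9 is true.
  15. (!x4 || !x6) — !x4 is true.
  16. (!x12 || x5) — x5 is true.
  17. (x4 || !x10) — !x10 is true.
  18. (x7 || x12) — x12 is true.
  19. (x9 || x8) — x9 is true.
  20. (x1 || !x10) — x1 is true.
  21. (x10 || x6) — x6 is true.
  22. (!x8 || x11) — !x8 is true.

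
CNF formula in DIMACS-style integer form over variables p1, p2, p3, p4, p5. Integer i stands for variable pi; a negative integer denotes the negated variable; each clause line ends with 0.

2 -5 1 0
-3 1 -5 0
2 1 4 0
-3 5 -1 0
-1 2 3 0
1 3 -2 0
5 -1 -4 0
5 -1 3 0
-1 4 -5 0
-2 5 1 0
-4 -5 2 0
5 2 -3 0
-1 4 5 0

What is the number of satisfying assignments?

3

Satisfying assignments:
  p1=F p2=F p3=F p4=T p5=F
  p1=T p2=T p3=F p4=T p5=T
  p1=T p2=T p3=T p4=T p5=T
That's 3 in total.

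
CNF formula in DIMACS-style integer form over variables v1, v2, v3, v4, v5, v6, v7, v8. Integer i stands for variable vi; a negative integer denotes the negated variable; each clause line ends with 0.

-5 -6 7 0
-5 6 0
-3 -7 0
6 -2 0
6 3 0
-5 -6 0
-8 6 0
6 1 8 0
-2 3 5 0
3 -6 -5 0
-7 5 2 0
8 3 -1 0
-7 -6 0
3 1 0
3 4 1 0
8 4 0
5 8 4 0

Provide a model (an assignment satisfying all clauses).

Pure literal: v4 appears only positively; assign v4 = True.
Set v1 = False and propagate.
  then v3 is forced to True.
  then v7 is forced to False.
For the remaining variables, v2 = False, v5 = False, v6 = True, v8 = True works.
Every clause has at least one true literal under this assignment.
Check each clause:
  1. {¬v5, ¬v6, v7} — ¬v5 is true.
  2. {¬v5, v6} — ¬v5 is true.
  3. {¬v7, ¬v3} — ¬v7 is true.
  4. {¬v2, v6} — ¬v2 is true.
  5. {v6, v3} — v3 is true.
  6. {¬v6, ¬v5} — ¬v5 is true.
  7. {v6, ¬v8} — v6 is true.
  8. {v1, v8, v6} — v8 is true.
  9. {¬v2, v3, v5} — v3 is true.
  10. {¬v5, v3, ¬v6} — v3 is true.
  11. {¬v7, v5, v2} — ¬v7 is true.
  12. {¬v1, v3, v8} — v8 is true.
  13. {¬v7, ¬v6} — ¬v7 is true.
  14. {v3, v1} — v3 is true.
  15. {v3, v4, v1} — v3 is true.
  16. {v4, v8} — v8 is true.
  17. {v8, v5, v4} — v8 is true.

v1=False  v2=False  v3=True  v4=True  v5=False  v6=True  v7=False  v8=True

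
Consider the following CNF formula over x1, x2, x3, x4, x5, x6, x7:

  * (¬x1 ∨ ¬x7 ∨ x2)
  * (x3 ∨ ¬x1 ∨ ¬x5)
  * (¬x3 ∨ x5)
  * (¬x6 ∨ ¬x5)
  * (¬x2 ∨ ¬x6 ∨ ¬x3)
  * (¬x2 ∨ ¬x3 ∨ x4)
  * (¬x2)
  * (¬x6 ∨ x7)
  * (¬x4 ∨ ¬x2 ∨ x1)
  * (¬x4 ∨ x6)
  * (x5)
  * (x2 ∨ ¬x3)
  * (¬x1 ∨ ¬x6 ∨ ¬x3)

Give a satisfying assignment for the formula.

x1=F, x2=F, x3=F, x4=F, x5=T, x6=F, x7=F

Unit propagation: (¬x2) forces x2 = False.
(x5) is a unit clause, so x5 = True.
(¬x6) is a unit clause, so x6 = False.
Unit propagation: (¬x4) forces x4 = False.
The clause (¬x3) is unit: x3 must be False.
Unit propagation: (¬x1) forces x1 = False.
x7 is now unconstrained; take x7 = False.
Every clause has at least one true literal under this assignment.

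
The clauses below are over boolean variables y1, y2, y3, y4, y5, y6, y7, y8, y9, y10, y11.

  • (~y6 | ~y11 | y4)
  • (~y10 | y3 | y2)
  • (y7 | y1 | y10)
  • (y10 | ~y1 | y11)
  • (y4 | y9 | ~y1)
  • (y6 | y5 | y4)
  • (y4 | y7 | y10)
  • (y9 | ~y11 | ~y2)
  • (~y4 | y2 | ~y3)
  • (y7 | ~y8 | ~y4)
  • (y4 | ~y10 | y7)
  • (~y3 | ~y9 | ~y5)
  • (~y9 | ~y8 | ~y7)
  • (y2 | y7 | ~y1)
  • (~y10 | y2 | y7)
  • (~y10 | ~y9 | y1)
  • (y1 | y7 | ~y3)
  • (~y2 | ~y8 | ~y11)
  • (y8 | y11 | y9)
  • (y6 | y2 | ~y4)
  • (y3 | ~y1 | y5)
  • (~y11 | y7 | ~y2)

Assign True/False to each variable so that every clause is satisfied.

Branch on y1: take y1 = False.
Set y2 = True and propagate.
Branch on y3: take y3 = False.
The remaining clauses are satisfied by y4 = True, y5 = True, y6 = False, y7 = True, y8 = True, y9 = False, y10 = True, y11 = False.
Check each clause:
  1. (~y11 | ~y6 | y4) — ~y6 is true.
  2. (y2 | ~y10 | y3) — y2 is true.
  3. (y1 | y7 | y10) — y10 is true.
  4. (~y1 | y11 | y10) — y10 is true.
  5. (~y1 | y9 | y4) — y4 is true.
  6. (y5 | y6 | y4) — y4 is true.
  7. (y4 | y7 | y10) — y10 is true.
  8. (y9 | ~y2 | ~y11) — ~y11 is true.
  9. (~y3 | ~y4 | y2) — y2 is true.
  10. (y7 | ~y4 | ~y8) — y7 is true.
  11. (y7 | ~y10 | y4) — y4 is true.
  12. (~y3 | ~y5 | ~y9) — ~y3 is true.
  13. (~y7 | ~y8 | ~y9) — ~y9 is true.
  14. (y2 | y7 | ~y1) — y2 is true.
  15. (y7 | ~y10 | y2) — y2 is true.
  16. (~y10 | y1 | ~y9) — ~y9 is true.
  17. (y7 | y1 | ~y3) — ~y3 is true.
  18. (~y11 | ~y2 | ~y8) — ~y11 is true.
  19. (y11 | y9 | y8) — y8 is true.
  20. (~y4 | y2 | y6) — y2 is true.
  21. (y3 | y5 | ~y1) — y5 is true.
  22. (~y2 | ~y11 | y7) — ~y11 is true.

y1 = F  y2 = T  y3 = F  y4 = T  y5 = T  y6 = F  y7 = T  y8 = T  y9 = F  y10 = T  y11 = F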